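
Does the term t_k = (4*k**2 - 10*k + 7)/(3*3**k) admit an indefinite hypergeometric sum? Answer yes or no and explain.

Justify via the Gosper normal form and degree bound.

The ratio is (4*k**2 - 2*k + 1)/(3*(4*k**2 - 10*k + 7)).
A = 1/3, B = 1, C = k**2 - 5*k/2 + 7/4.
Solve (1/3)·f(k+1) − (1)·f(k) = k**2 - 5*k/2 + 7/4.
Degrees (0,0,2) ⇒ d ≤ 2.
Solving with deg f ≤ 2: f(k) = -3*(2*k**2 - 3*k + 3)/4.
So s_k = (B(k−1)f/C)·t_k = (-3*(2*k**2 - 3*k + 3)/(4*k**2 - 10*k + 7))·t_k = (-2*k**2 + 3*k - 3)/3**k.
s_(k+1) − s_k = (4*k**2 - 10*k + 7)/(3*3**k) = t_k.

Yes. s_k = (-2*k**2 + 3*k - 3)/3**k.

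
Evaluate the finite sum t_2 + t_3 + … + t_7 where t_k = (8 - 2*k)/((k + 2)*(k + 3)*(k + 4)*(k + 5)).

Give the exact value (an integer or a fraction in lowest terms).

The ratio is (k - 3)*(k + 2)/((k - 4)*(k + 6)).
So A=k + 2 and B=k + 6, with C=k - 4.
Set up (k + 2)·f(k+1) − (k + 5)·f(k) − (k - 4) = 0.
From deg A=1, deg B=1, deg C=1: d=3.
Coefficient equations give f(k) = -k*(k**2 + 9*k + 38)/24.
So s_k = (B(k−1)f/C)·t_k = (-k*(k + 5)*(k**2 + 9*k + 38)/(24*(k - 4)))·t_k = k*(k**2 + 9*k + 38)/(12*(k + 2)*(k + 3)*(k + 4)).
s_(k+1) − s_k = 2*(4 - k)/(k**4 + 14*k**3 + 71*k**2 + 154*k + 120) = t_k.
Evaluate s at k=8 and k=2: 29/330 and 1/12; difference 1/220.

Σ = 1/220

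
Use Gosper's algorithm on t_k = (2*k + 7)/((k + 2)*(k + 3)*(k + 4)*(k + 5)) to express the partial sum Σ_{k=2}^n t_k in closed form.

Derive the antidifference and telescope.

S(n) = (n**2 + 8*n - 9)/(24*(n**2 + 8*n + 15))

r(k) = (k + 2)*(2*k + 9)/((k + 6)*(2*k + 7)) after simplifying.
Factor: A=k + 2; B=k + 6; C=k + 7/2.
Key eq: (k + 2)·f(k+1) = (k + 5)·f(k) + (k + 7/2).
deg f ≤ 3 (via 1,1,1).
A polynomial solution: f(k) = k*(k + 3)*(k + 6)/16.
R(k) = B(k−1)·f(k)/C(k) = k*(k + 3)*(k + 5)*(k + 6)/(8*(2*k + 7)); s_k = R·t_k = k*(k + 6)/(8*(k**2 + 6*k + 8)).
Check: Δs_k = (2*k + 7)/(k**4 + 14*k**3 + 71*k**2 + 154*k + 120). ✓
Telescope: S(n) = s_(n+1) − s_(2) = (n**2 + 8*n + 7)/(8*(n**2 + 8*n + 15)) − (1/12) = (n**2 + 8*n - 9)/(24*(n**2 + 8*n + 15)).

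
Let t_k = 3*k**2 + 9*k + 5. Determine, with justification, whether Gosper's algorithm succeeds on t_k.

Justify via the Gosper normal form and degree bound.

The ratio is (3*k**2 + 15*k + 17)/(3*k**2 + 9*k + 5).
A = 1, B = 1, C = k**2 + 3*k + 5/3.
Set up (1)·f(k+1) − (1)·f(k) − (k**2 + 3*k + 5/3) = 0.
Degrees (0,0,2) ⇒ d ≤ 3.
Match coefficients ⇒ f(k) = k*(k**2 + 3*k + 1)/3.
So s_k = (B(k−1)f/C)·t_k = (k*(k**2 + 3*k + 1)/(3*k**2 + 9*k + 5))·t_k = k*(k**2 + 3*k + 1).
Check: Δs_k = 3*k**2 + 9*k + 5. ✓

Yes. s_k = k*(k**2 + 3*k + 1).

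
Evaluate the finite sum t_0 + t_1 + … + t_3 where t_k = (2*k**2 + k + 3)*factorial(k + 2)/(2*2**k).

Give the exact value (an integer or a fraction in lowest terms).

Σ = 231

r(k) = (k + 3)*(k + 2*(k + 1)**2 + 4)/(2*(2*k**2 + k + 3)) after simplifying.
Factor: A=k/2 + 3/2; B=1; C=k**2 + k/2 + 3/2.
f must satisfy (k/2 + 3/2)·f(k+1) − (1)·f(k) = k**2 + k/2 + 3/2.
deg f ≤ 1 (via 1,0,2).
Coefficient equations give f(k) = 2*k - 3.
Certificate R = B(k−1)f/C = 2*(2*k - 3)/(2*k**2 + k + 3) gives s_k = (2*k - 3)*factorial(k + 2)/2**k.
s_(k+1) − s_k = (2*k**2 + k + 3)*factorial(k + 2)/(2*2**k) = t_k.
Sum = s_(4) − s_(0); s_(4) = 225, s_(0) = -6 ⇒ 231.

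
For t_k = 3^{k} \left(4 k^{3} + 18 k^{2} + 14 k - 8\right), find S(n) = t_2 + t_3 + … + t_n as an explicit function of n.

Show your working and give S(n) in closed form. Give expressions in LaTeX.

S(n) = 6 \cdot 3^{n} n^{3} + 18 \cdot 3^{n} n^{2} + 12 \cdot 3^{n} n - 12 \cdot 3^{n} - 72

The ratio is 3*(2*k**3 + 15*k**2 + 31*k + 14)/(2*k**3 + 9*k**2 + 7*k - 4).
So A=3 and B=1, with C=k**3 + 9*k**2/2 + 7*k/2 - 2.
Set up (3)·f(k+1) − (1)·f(k) − (k**3 + 9*k**2/2 + 7*k/2 - 2) = 0.
Bound: deg f ≤ 3.
Match coefficients ⇒ f(k) = (k**3 - k - 2)/2.
Get s_k = R·t_k = 2*3**k*(k**3 - k - 2) with R(k) = B(k−1)f(k)/C(k) = (k**3 - k - 2)/(2*k**3 + 9*k**2 + 7*k - 4).
Check: Δs_k = 2*3**k*(-k**3 - 2*k + 3*(k + 1)**3 - 7). ✓
Evaluate: s_(n+1) = 6*3**n*(n**3 + 3*n**2 + 2*n - 2); subtract s_(2) = 72 ⇒ S(n) = 6*3**n*n**3 + 18*3**n*n**2 + 12*3**n*n - 12*3**n - 72.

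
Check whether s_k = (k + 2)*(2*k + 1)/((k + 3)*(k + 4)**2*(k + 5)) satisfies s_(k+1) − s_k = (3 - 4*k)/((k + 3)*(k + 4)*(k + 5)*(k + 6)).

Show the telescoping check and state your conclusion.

s_(k+1) = (k + 3)*(2*k + 3)/((k + 4)*(k + 5)**2*(k + 6))
s_(k+1) − s_k = (-4*k**3 - 21*k**2 - k + 48)/(k**6 + 27*k**5 + 301*k**4 + 1773*k**3 + 5818*k**2 + 10080*k + 7200)
(s_(k+1) − s_k) − t_k = 4*(3*k**2 + 13*k - 3)/(k**6 + 27*k**5 + 301*k**4 + 1773*k**3 + 5818*k**2 + 10080*k + 7200)

Invalid: residual 4*(3*k**2 + 13*k - 3)/(k**6 + 27*k**5 + 301*k**4 + 1773*k**3 + 5818*k**2 + 10080*k + 7200) ≠ 0.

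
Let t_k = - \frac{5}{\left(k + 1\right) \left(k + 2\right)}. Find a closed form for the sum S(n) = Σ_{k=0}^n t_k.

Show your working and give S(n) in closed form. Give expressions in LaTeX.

S(n) = \frac{5 \left(- n - 1\right)}{n + 2}

Ratio r(k) = (k + 1)/(k + 3).
Factor: A=k + 1; B=k + 3; C=1.
Need (k + 1)·f(k+1) − (k + 2)·f(k) = 1.
Degrees (1,1,0) ⇒ d ≤ 1.
Match coefficients ⇒ f(k) = k.
R(k) = B(k−1)·f(k)/C(k) = k*(k + 2); s_k = R·t_k = -5*k/(k + 1).
Check: Δs_k = -5/(k**2 + 3*k + 2). ✓
Σ_(k=0)^n t_k = s_(n+1) − s_(0) = (5*(-n - 1)/(n + 2)) − (0), i.e. 5*(-n - 1)/(n + 2).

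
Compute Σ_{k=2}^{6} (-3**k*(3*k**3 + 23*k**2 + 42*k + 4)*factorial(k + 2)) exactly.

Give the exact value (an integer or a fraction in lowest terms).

The ratio is 3*(3*k**4 + 41*k**3 + 193*k**2 + 363*k + 216)/(3*k**3 + 23*k**2 + 42*k + 4).
So A=3*k + 9 and B=1, with C=k**3 + 23*k**2/3 + 14*k + 4/3.
f must satisfy (3*k + 9)·f(k+1) − (1)·f(k) = k**3 + 23*k**2/3 + 14*k + 4/3.
Degrees (1,0,3) ⇒ d ≤ 2.
Solve for f: f(k) = (k - 1)*(k + 4)/3 (degree 2 ≤ 2).
Get s_k = R·t_k = -3**k*(k - 1)*(k + 4)*factorial(k + 2) with R(k) = B(k−1)f(k)/C(k) = (k - 1)*(k + 4)/(3*k**3 + 23*k**2 + 42*k + 4).
Check: Δs_k = -3**k*(3*k**3 + 23*k**2 + 42*k + 4)*factorial(k + 2). ✓
Evaluate s at k=7 and k=2: -52378824960 and -1296; difference -52378823664.

Σ = -52378823664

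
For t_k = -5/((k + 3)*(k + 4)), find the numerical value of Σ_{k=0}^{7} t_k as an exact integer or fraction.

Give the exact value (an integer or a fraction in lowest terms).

Σ = -40/33

Compute t_(k+1)/t_k: get (k + 3)/(k + 5).
Gosper form: A/B · C(k+1)/C(k) with A=k + 3, B=k + 5, C=1.
Need (k + 3)·f(k+1) − (k + 4)·f(k) = 1.
Degrees (1,1,0) ⇒ d ≤ 1.
Match coefficients ⇒ f(k) = k/3.
Get s_k = R·t_k = -5*k/(3*k + 9) with R(k) = B(k−1)f(k)/C(k) = k*(k + 4)/3.
Check: Δs_k = -5/(k**2 + 7*k + 12). ✓
Evaluate s at k=8 and k=0: -40/33 and 0; difference -40/33.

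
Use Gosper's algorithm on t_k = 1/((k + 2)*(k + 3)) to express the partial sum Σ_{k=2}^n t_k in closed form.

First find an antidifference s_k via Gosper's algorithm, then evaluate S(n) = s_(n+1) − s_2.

S(n) = (n - 1)/(4*(n + 3))

Compute t_(k+1)/t_k: get (k + 2)/(k + 4).
Normal form (A,B,C) = (k + 2, k + 4, 1).
Key eq: (k + 2)·f(k+1) = (k + 3)·f(k) + (1).
deg f ≤ 1 (via 1,1,0).
Solve for f: f(k) = k/2 (degree 1 ≤ 1).
Get s_k = R·t_k = k/(2*(k + 2)) with R(k) = B(k−1)f(k)/C(k) = k*(k + 3)/2.
Check: Δs_k = 1/(k**2 + 5*k + 6). ✓
Telescope: S(n) = s_(n+1) − s_(2) = (n + 1)/(2*(n + 3)) − (1/4) = (n - 1)/(4*(n + 3)).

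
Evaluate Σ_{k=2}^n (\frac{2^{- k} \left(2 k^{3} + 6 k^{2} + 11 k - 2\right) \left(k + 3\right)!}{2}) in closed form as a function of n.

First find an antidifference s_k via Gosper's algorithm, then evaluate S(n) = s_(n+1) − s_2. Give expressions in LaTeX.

S(n) = -90 + 2^{- n} n^{2} \left(n + 4\right)! + 2^{- n} n \left(n + 4\right)! - \frac{2^{- n} \left(n + 4\right)!}{2}

The ratio is (2*k**4 + 20*k**3 + 77*k**2 + 133*k + 68)/(2*(2*k**3 + 6*k**2 + 11*k - 2)).
Gosper form: A/B · C(k+1)/C(k) with A=k/2 + 2, B=1, C=k**3 + 3*k**2 + 11*k/2 - 1.
Set up (k/2 + 2)·f(k+1) − (1)·f(k) − (k**3 + 3*k**2 + 11*k/2 - 1) = 0.
From deg A=1, deg B=0, deg C=3: d=2.
Coefficient equations give f(k) = 2*k**2 - 2*k - 1.
R(k) = B(k−1)·f(k)/C(k) = 2*(2*k**2 - 2*k - 1)/(2*k**3 + 6*k**2 + 11*k - 2); s_k = R·t_k = (2*k**2 - 2*k - 1)*factorial(k + 3)/2**k.
Verify: (2*k**3 + 6*k**2 + 11*k - 2)*factorial(k + 3)/(2*2**k) matches t_k.
Σ_(k=2)^n t_k = s_(n+1) − s_(2) = (2**(-n - 1)*(2*n**2 + 2*n - 1)*factorial(n + 4)) − (90), i.e. -90 + n**2*factorial(n + 4)/2**n + n*factorial(n + 4)/2**n - factorial(n + 4)/(2*2**n).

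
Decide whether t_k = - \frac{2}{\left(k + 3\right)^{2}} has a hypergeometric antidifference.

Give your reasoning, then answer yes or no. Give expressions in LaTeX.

No; the coefficient equations for f are inconsistent.

r(k) = (k + 3)**2/(k + 4)**2 after simplifying.
A = k**2 + 6*k + 9, B = k**2 + 8*k + 16, C = 1.
Set up (k**2 + 6*k + 9)·f(k+1) − (k**2 + 6*k + 9)·f(k) − (1) = 0.
Bound: deg f ≤ 0.
Generic f = c0 gives residual -1; -1 = 0 cannot hold, so t_k is not Gosper-summable.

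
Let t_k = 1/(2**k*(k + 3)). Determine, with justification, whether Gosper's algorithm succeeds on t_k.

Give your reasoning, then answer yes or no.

No — negative degree bound, so no certificate f.

Step 1: r(k) = (k + 3)/(2*(k + 4)).
Gosper form: A/B · C(k+1)/C(k) with A=k/2 + 3/2, B=k + 4, C=1.
Set up (k/2 + 3/2)·f(k+1) − (k + 3)·f(k) − (1) = 0.
From deg A=1, deg B=1, deg C=0: d=-1.
deg f ≤ -1 is impossible — no certificate.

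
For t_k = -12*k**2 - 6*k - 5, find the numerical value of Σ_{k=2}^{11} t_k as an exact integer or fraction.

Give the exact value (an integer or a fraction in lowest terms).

Σ = -6500

Step 1: r(k) = (12*k**2 + 30*k + 23)/(12*k**2 + 6*k + 5).
Take A(k)=1, B(k)=1, C(k)=k**2 + k/2 + 5/12.
f must satisfy (1)·f(k+1) − (1)·f(k) = k**2 + k/2 + 5/12.
deg f ≤ 3 (via 0,0,2).
Coefficient equations give f(k) = k*(4*k**2 - 3*k + 4)/12.
So s_k = (B(k−1)f/C)·t_k = (k*(4*k**2 - 3*k + 4)/(12*k**2 + 6*k + 5))·t_k = k*(-4*k**2 + 3*k - 4).
Δs = -12*k**2 - 6*k - 5, as required.
Sum = s_(12) − s_(2); s_(12) = -6528, s_(2) = -28 ⇒ -6500.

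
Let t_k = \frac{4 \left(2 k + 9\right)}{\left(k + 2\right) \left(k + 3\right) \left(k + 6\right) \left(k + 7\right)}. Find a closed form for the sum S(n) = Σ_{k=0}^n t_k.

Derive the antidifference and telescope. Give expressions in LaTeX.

S(n) = \frac{n^{2} + 10 n + 9}{3 \left(n^{2} + 10 n + 21\right)}

Compute t_(k+1)/t_k: get (k + 2)*(k + 6)*(2*k + 11)/((k + 4)*(k + 8)*(2*k + 9)).
A = k + 2, B = k + 8, C = k**3 + 27*k**2/2 + 121*k/2 + 90.
Key eq: (k + 2)·f(k+1) = (k + 7)·f(k) + (k**3 + 27*k**2/2 + 121*k/2 + 90).
deg f ≤ 5 (via 1,1,3).
Solving with deg f ≤ 5: f(k) = k*(k + 3)*(k + 4)*(k + 5)*(k + 8)/24.
So s_k = (B(k−1)f/C)·t_k = (k*(k + 3)*(k + 7)*(k + 8)/(12*(2*k + 9)))·t_k = k*(k + 8)/(3*(k**2 + 8*k + 12)).
Δs = 4*(2*k + 9)/(k**4 + 18*k**3 + 113*k**2 + 288*k + 252), as required.
Evaluate: s_(n+1) = (n**2 + 10*n + 9)/(3*(n**2 + 10*n + 21)); subtract s_(0) = 0 ⇒ S(n) = (n**2 + 10*n + 9)/(3*(n**2 + 10*n + 21)).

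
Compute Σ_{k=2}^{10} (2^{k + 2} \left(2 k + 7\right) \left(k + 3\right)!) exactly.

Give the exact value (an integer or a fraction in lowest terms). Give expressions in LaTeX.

Σ = 714164561508480

r(k) = 2*(k + 4)*(2*k + 9)/(2*k + 7) after simplifying.
A = 2*k + 8, B = 1, C = k + 7/2.
Set up (2*k + 8)·f(k+1) − (1)·f(k) − (k + 7/2) = 0.
From deg A=1, deg B=0, deg C=1: d=0.
Coefficient equations give f(k) = 1/2.
Then R = B(k−1)f/C = 1/(2*k + 7), so s_k = R(k)·t_k = 2**(k + 2)*factorial(k + 3).
Δs = 2**(k + 2)*(2*k + 7)*factorial(k + 3), as required.
Σ_(k=2)^(10) t_k = s_(11) − s_(2) = 714164561510400 − (1920) = 714164561508480.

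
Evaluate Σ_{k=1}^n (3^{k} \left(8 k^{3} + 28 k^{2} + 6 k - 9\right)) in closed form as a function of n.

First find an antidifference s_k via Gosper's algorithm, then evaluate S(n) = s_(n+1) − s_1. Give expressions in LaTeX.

S(n) = 12 \cdot 3^{n} n^{3} + 24 \cdot 3^{n} n^{2} + 3 \cdot 3^{n} n - 9 \cdot 3^{n} + 9

Compute t_(k+1)/t_k: get 3*(8*k**3 + 52*k**2 + 86*k + 33)/(8*k**3 + 28*k**2 + 6*k - 9).
Factor: A=3; B=1; C=k**3 + 7*k**2/2 + 3*k/4 - 9/8.
f must satisfy (3)·f(k+1) − (1)·f(k) = k**3 + 7*k**2/2 + 3*k/4 - 9/8.
From deg A=0, deg B=0, deg C=3: d=3.
Solving with deg f ≤ 3: f(k) = k*(2*k - 3)*(2*k + 1)/8.
Certificate R = B(k−1)f/C = k*(2*k - 3)*(2*k + 1)/(8*k**3 + 28*k**2 + 6*k - 9) gives s_k = 3**k*k*(4*k**2 - 4*k - 3).
Verify: 3**k*(8*k**3 + 28*k**2 + 6*k - 9) matches t_k.
Evaluate: s_(n+1) = 3**(n + 1)*(4*n**3 + 8*n**2 + n - 3); subtract s_(1) = -9 ⇒ S(n) = 12*3**n*n**3 + 24*3**n*n**2 + 3*3**n*n - 9*3**n + 9.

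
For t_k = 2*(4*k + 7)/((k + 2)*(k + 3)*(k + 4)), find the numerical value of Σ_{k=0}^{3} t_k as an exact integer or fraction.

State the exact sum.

Step 1: r(k) = (k + 2)*(4*k + 11)/((k + 5)*(4*k + 7)).
So A=k + 2 and B=k + 5, with C=k + 7/4.
Set up (k + 2)·f(k+1) − (k + 4)·f(k) − (k + 7/4) = 0.
Bound: deg f ≤ 2.
A polynomial solution: f(k) = k*(5*k + 9)/16.
R(k) = B(k−1)·f(k)/C(k) = k*(k + 4)*(5*k + 9)/(4*(4*k + 7)); s_k = R·t_k = k*(5*k + 9)/(2*(k + 2)*(k + 3)).
Verify: 2*(4*k + 7)/(k**3 + 9*k**2 + 26*k + 24) matches t_k.
Telescoping: Σ = s_(4) − s_(0) = 29/21 − (0) = 29/21.

Σ = 29/21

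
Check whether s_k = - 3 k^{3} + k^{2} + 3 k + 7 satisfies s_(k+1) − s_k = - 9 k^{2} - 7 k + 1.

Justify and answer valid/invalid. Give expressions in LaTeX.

valid (s_(k+1) − s_k reduces to t_k)

s_(k+1) = -3*k**3 - 8*k**2 - 4*k + 8
s_(k+1) − s_k = -9*k**2 - 7*k + 1
(s_(k+1) − s_k) − t_k = 0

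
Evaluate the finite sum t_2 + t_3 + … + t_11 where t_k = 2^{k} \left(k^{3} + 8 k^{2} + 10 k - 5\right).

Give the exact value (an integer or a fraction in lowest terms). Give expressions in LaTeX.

Σ = 8048620

r(k) = 2*(k**3 + 11*k**2 + 29*k + 14)/(k**3 + 8*k**2 + 10*k - 5) after simplifying.
Gosper form: A/B · C(k+1)/C(k) with A=2, B=1, C=k**3 + 8*k**2 + 10*k - 5.
Key eq: (2)·f(k+1) = (1)·f(k) + (k**3 + 8*k**2 + 10*k - 5).
deg f ≤ 3 (via 0,0,3).
Match coefficients ⇒ f(k) = (k + 3)*(k**2 - k - 1).
Get s_k = R·t_k = 2**k*(k**3 + 2*k**2 - 4*k - 3) with R(k) = B(k−1)f(k)/C(k) = (k + 3)*(k**2 - k - 1)/(k**3 + 8*k**2 + 10*k - 5).
s_(k+1) − s_k = 2**k*(k**3 + 8*k**2 + 10*k - 5) = t_k.
Telescoping: Σ = s_(12) − s_(2) = 8048640 − (20) = 8048620.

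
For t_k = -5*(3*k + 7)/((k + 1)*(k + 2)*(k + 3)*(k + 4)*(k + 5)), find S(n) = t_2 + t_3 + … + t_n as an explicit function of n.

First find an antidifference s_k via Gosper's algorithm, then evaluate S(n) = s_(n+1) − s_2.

Step 1: r(k) = (k + 1)*(3*k + 10)/((k + 6)*(3*k + 7)).
So A=k + 1 and B=k + 6, with C=k + 7/3.
Need (k + 1)·f(k+1) − (k + 5)·f(k) = k + 7/3.
Bound: deg f ≤ 4.
Coefficient equations give f(k) = k*(k + 2)*(k**2 + 8*k + 19)/36.
Then R = B(k−1)f/C = k*(k + 2)*(k + 5)*(k**2 + 8*k + 19)/(12*(3*k + 7)), so s_k = R(k)·t_k = 5*k*(-k**2 - 8*k - 19)/(12*(k**3 + 8*k**2 + 19*k + 12)).
Check: Δs_k = 5*(-3*k - 7)/(k**5 + 15*k**4 + 85*k**3 + 225*k**2 + 274*k + 120). ✓
Telescope: S(n) = s_(n+1) − s_(2) = 5*(-n**3 - 11*n**2 - 38*n - 28)/(12*(n**3 + 11*n**2 + 38*n + 40)) − (-13/36) = (-n**3 - 11*n**2 - 38*n + 50)/(18*(n**3 + 11*n**2 + 38*n + 40)).

S(n) = (-n**3 - 11*n**2 - 38*n + 50)/(18*(n**3 + 11*n**2 + 38*n + 40))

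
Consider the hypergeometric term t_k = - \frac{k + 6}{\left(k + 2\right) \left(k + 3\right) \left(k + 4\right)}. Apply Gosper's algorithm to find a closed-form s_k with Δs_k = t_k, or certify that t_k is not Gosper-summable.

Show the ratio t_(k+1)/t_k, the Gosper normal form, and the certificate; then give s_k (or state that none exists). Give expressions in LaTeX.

s_k = \frac{k \left(- 2 k - 7\right)}{3 \left(k + 2\right) \left(k + 3\right)}

t_(k+1)/t_k = (k + 2)*(k + 7)/((k + 5)*(k + 6)).
Normal form (A,B,C) = (k + 2, k + 5, k + 6).
Key eq: (k + 2)·f(k+1) = (k + 4)·f(k) + (k + 6).
d = 2 from the (1,1,1) case.
Match coefficients ⇒ f(k) = k*(2*k + 7)/3.
Get s_k = R·t_k = k*(-2*k - 7)/(3*(k + 2)*(k + 3)) with R(k) = B(k−1)f(k)/C(k) = k*(k + 4)*(2*k + 7)/(3*(k + 6)).
Verify: (-k - 6)/(k**3 + 9*k**2 + 26*k + 24) matches t_k.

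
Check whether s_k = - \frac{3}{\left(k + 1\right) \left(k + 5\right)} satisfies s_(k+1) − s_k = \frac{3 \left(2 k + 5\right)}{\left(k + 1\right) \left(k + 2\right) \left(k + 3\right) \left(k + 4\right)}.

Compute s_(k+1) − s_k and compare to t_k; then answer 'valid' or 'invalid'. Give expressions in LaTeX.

s_(k+1) = -3/((k + 2)*(k + 6))
s_(k+1) − s_k = 3*(2*k + 7)/(k**4 + 14*k**3 + 65*k**2 + 112*k + 60)
(s_(k+1) − s_k) − t_k = 18*(-k**2 - 7*k - 11)/(k**6 + 21*k**5 + 175*k**4 + 735*k**3 + 1624*k**2 + 1764*k + 720)

Invalid: residual \frac{18 \left(- k^{2} - 7 k - 11\right)}{k^{6} + 21 k^{5} + 175 k^{4} + 735 k^{3} + 1624 k^{2} + 1764 k + 720} ≠ 0.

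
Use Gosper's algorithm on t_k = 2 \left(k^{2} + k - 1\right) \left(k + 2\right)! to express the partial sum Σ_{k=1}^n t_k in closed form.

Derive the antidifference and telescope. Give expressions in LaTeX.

Compute t_(k+1)/t_k: get (k + 3)*(k + (k + 1)**2)/(k**2 + k - 1).
Take A(k)=k + 3, B(k)=1, C(k)=k**2 + k - 1.
Set up (k + 3)·f(k+1) − (1)·f(k) − (k**2 + k - 1) = 0.
From deg A=1, deg B=0, deg C=2: d=1.
Solving with deg f ≤ 1: f(k) = k - 2.
Then R = B(k−1)f/C = (k - 2)/(k**2 + k - 1), so s_k = R(k)·t_k = 2*(k - 2)*factorial(k + 2).
Δs = 2*(k**2 + k - 1)*factorial(k + 2), as required.
Telescope: S(n) = s_(n+1) − s_(1) = 2*(n - 1)*factorial(n + 3) − (-12) = 2*n*factorial(n + 3) - 2*factorial(n + 3) + 12.

S(n) = 2 n \left(n + 3\right)! - 2 \left(n + 3\right)! + 12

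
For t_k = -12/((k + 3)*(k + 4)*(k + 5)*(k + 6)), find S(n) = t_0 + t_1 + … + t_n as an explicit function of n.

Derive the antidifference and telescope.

Ratio r(k) = (k + 3)/(k + 7).
So A=k + 3 and B=k + 7, with C=1.
f must satisfy (k + 3)·f(k+1) − (k + 6)·f(k) = 1.
Degrees (1,1,0) ⇒ d ≤ 3.
A polynomial solution: f(k) = k*(k**2 + 12*k + 47)/180.
So s_k = (B(k−1)f/C)·t_k = (k*(k + 6)*(k**2 + 12*k + 47)/180)·t_k = k*(-k**2 - 12*k - 47)/(15*(k + 3)*(k + 4)*(k + 5)).
Δs = -12/(k**4 + 18*k**3 + 119*k**2 + 342*k + 360), as required.
Evaluate: s_(n+1) = (-n**3 - 15*n**2 - 74*n - 60)/(15*(n**3 + 15*n**2 + 74*n + 120)); subtract s_(0) = 0 ⇒ S(n) = (-n**3 - 15*n**2 - 74*n - 60)/(15*(n**3 + 15*n**2 + 74*n + 120)).

S(n) = (-n**3 - 15*n**2 - 74*n - 60)/(15*(n**3 + 15*n**2 + 74*n + 120))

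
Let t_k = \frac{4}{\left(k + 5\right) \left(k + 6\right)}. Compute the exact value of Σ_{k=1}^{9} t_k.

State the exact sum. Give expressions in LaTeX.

Σ = 2/5

Ratio r(k) = (k + 5)/(k + 7).
So A=k + 5 and B=k + 7, with C=1.
Key eq: (k + 5)·f(k+1) = (k + 6)·f(k) + (1).
From deg A=1, deg B=1, deg C=0: d=1.
Solve for f: f(k) = k/5 (degree 1 ≤ 1).
Get s_k = R·t_k = 4*k/(5*(k + 5)) with R(k) = B(k−1)f(k)/C(k) = k*(k + 6)/5.
Check: Δs_k = 4/(k**2 + 11*k + 30). ✓
Telescoping: Σ = s_(10) − s_(1) = 8/15 − (2/15) = 2/5.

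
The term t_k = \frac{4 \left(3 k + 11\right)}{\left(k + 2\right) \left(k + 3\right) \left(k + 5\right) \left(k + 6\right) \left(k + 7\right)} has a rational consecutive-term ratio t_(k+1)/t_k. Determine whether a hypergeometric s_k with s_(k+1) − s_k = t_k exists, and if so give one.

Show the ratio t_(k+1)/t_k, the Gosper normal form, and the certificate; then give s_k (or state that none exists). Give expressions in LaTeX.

s_k = \frac{k \left(k^{2} + 13 k + 52\right)}{15 \left(k^{3} + 13 k^{2} + 52 k + 60\right)}

t_(k+1)/t_k = (k + 2)*(k + 5)*(3*k + 14)/((k + 4)*(k + 8)*(3*k + 11)).
Normal form (A,B,C) = (k + 2, k + 8, k**2 + 23*k/3 + 44/3).
Need (k + 2)·f(k+1) − (k + 7)·f(k) = k**2 + 23*k/3 + 44/3.
Bound: deg f ≤ 5.
Coefficient equations give f(k) = k*(k + 3)*(k + 4)*(k**2 + 13*k + 52)/180.
So s_k = (B(k−1)f/C)·t_k = (k*(k + 3)*(k + 7)*(k**2 + 13*k + 52)/(60*(3*k + 11)))·t_k = k*(k**2 + 13*k + 52)/(15*(k**3 + 13*k**2 + 52*k + 60)).
Verify: 4*(3*k + 11)/(k**5 + 23*k**4 + 203*k**3 + 853*k**2 + 1692*k + 1260) matches t_k.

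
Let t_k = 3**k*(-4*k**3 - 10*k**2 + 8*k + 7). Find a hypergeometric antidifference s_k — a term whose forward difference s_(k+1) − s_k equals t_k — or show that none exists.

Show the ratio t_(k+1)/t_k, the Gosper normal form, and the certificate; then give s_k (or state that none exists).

s_k = 3**k*(-2*k**3 + 4*k**2 + k - 1)

r(k) = 3*(4*k**3 + 22*k**2 + 24*k - 1)/(4*k**3 + 10*k**2 - 8*k - 7) after simplifying.
So A=3 and B=1, with C=k**3 + 5*k**2/2 - 2*k - 7/4.
Set up (3)·f(k+1) − (1)·f(k) − (k**3 + 5*k**2/2 - 2*k - 7/4) = 0.
deg f ≤ 3 (via 0,0,3).
A polynomial solution: f(k) = (2*k**3 - 4*k**2 - k + 1)/4.
So s_k = (B(k−1)f/C)·t_k = ((2*k**3 - 4*k**2 - k + 1)/(4*k**3 + 10*k**2 - 8*k - 7))·t_k = 3**k*(-2*k**3 + 4*k**2 + k - 1).
s_(k+1) − s_k = 3**k*(-4*k**3 - 10*k**2 + 8*k + 7) = t_k.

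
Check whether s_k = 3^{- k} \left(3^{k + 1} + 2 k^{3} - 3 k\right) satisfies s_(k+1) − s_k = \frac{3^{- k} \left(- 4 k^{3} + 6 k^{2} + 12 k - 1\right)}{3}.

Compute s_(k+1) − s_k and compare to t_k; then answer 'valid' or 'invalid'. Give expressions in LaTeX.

Valid — Δs_k = t_k.

s_(k+1) = (9*3**k - 3*k + 2*(k + 1)**3 - 3)/(3*3**k)
s_(k+1) − s_k = (-4*k**3 + 6*k**2 + 12*k - 1)/(3*3**k)
(s_(k+1) − s_k) − t_k = 0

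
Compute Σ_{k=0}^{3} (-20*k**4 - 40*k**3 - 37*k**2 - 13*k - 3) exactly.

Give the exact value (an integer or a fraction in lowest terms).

t_(k+1)/t_k = (20*k**4 + 120*k**3 + 277*k**2 + 287*k + 113)/(20*k**4 + 40*k**3 + 37*k**2 + 13*k + 3).
A = 1, B = 1, C = k**4 + 2*k**3 + 37*k**2/20 + 13*k/20 + 3/20.
Need (1)·f(k+1) − (1)·f(k) = k**4 + 2*k**3 + 37*k**2/20 + 13*k/20 + 3/20.
deg f ≤ 5 (via 0,0,4).
A polynomial solution: f(k) = k*(4*k**4 - k**2 - 2*k + 2)/20.
Get s_k = R·t_k = k*(-4*k**4 + k**2 + 2*k - 2) with R(k) = B(k−1)f(k)/C(k) = k*(4*k**4 - k**2 - 2*k + 2)/(20*k**4 + 40*k**3 + 37*k**2 + 13*k + 3).
Verify: -20*k**4 - 40*k**3 - 37*k**2 - 13*k - 3 matches t_k.
Evaluate s at k=4 and k=0: -4008 and 0; difference -4008.

Σ = -4008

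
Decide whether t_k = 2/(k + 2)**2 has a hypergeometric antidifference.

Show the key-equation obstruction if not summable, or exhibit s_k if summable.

r(k) = (k + 2)**2/(k + 3)**2 after simplifying.
Normal form (A,B,C) = (k**2 + 4*k + 4, k**2 + 6*k + 9, 1).
Solve (k**2 + 4*k + 4)·f(k+1) − (k**2 + 4*k + 4)·f(k) = 1.
Bound: deg f ≤ 0.
Write f(k) = c0. Then LHS − RHS = -1, requiring -1 = 0: contradictory. No certificate.

No. Not Gosper-summable.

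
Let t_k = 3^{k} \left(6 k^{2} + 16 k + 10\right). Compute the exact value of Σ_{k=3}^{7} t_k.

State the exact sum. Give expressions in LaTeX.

Step 1: r(k) = 3*(3*k**2 + 14*k + 16)/(3*k**2 + 8*k + 5).
Factor: A=3; B=1; C=k**2 + 8*k/3 + 5/3.
Set up (3)·f(k+1) − (1)·f(k) − (k**2 + 8*k/3 + 5/3) = 0.
Degrees (0,0,2) ⇒ d ≤ 2.
Match coefficients ⇒ f(k) = (3*k**2 - k + 2)/6.
Get s_k = R·t_k = 3**k*(3*k**2 - k + 2) with R(k) = B(k−1)f(k)/C(k) = (3*k**2 - k + 2)/(2*(k + 1)*(3*k + 5)).
Δs = 3**k*(6*k**2 + 16*k + 10), as required.
Σ_(k=3)^(7) t_k = s_(8) − s_(3) = 1220346 − (702) = 1219644.

Σ = 1219644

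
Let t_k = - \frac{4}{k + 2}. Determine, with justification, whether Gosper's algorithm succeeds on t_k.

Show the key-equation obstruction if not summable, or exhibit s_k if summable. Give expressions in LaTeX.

No; the coefficient equations for f are inconsistent.

Compute t_(k+1)/t_k: get (k + 2)/(k + 3).
Gosper form: A/B · C(k+1)/C(k) with A=k + 2, B=k + 3, C=1.
Set up (k + 2)·f(k+1) − (k + 2)·f(k) − (1) = 0.
Degrees (1,1,0) ⇒ d ≤ 0.
Generic f = c0 gives residual -1; -1 = 0 cannot hold, so t_k is not Gosper-summable.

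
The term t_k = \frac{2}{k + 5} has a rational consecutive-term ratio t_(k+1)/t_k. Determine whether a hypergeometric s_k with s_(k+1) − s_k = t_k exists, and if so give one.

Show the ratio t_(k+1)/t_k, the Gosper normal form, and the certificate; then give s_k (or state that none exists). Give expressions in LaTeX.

Step 1: r(k) = (k + 5)/(k + 6).
Normal form (A,B,C) = (k + 5, k + 6, 1).
Solve (k + 5)·f(k+1) − (k + 5)·f(k) = 1.
deg f ≤ 0 (via 1,1,0).
Write f(k) = c0. Then LHS − RHS = -1, requiring -1 = 0: contradictory. No certificate.

none (Gosper's algorithm certifies no s_k)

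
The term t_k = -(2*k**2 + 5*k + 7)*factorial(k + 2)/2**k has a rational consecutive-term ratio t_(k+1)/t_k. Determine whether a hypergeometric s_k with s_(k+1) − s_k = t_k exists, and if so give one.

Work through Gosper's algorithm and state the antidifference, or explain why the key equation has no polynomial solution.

r(k) = (k + 3)*(5*k + 2*(k + 1)**2 + 12)/(2*(2*k**2 + 5*k + 7)) after simplifying.
Normal form (A,B,C) = (k/2 + 3/2, 1, k**2 + 5*k/2 + 7/2).
Need (k/2 + 3/2)·f(k+1) − (1)·f(k) = k**2 + 5*k/2 + 7/2.
deg f ≤ 1 (via 1,0,2).
Match coefficients ⇒ f(k) = 2*k + 1.
R(k) = B(k−1)·f(k)/C(k) = 2*(2*k + 1)/(2*k**2 + 5*k + 7); s_k = R·t_k = -2**(1 - k)*(2*k + 1)*factorial(k + 2).
s_(k+1) − s_k = -(2*k**2 + 5*k + 7)*factorial(k + 2)/2**k = t_k.

s_k = -2**(1 - k)*(2*k + 1)*factorial(k + 2)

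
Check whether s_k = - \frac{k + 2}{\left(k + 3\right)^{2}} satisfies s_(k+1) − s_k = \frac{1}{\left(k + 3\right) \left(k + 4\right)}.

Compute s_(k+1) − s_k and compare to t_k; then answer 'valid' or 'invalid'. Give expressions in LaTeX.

Invalid: residual \frac{- 2 k - 7}{k^{4} + 14 k^{3} + 73 k^{2} + 168 k + 144} ≠ 0.

s_(k+1) = (-k - 3)/(k + 4)**2
s_(k+1) − s_k = ((k + 2)*(k + 4)**2 - (k + 3)**3)/((k + 3)**2*(k + 4)**2)
(s_(k+1) − s_k) − t_k = (-2*k - 7)/(k**4 + 14*k**3 + 73*k**2 + 168*k + 144)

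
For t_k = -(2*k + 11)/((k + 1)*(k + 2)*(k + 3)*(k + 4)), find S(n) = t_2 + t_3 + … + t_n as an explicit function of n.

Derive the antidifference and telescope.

The ratio is (k + 1)*(2*k + 13)/((k + 5)*(2*k + 11)).
A = k + 1, B = k + 5, C = k + 11/2.
f must satisfy (k + 1)·f(k+1) − (k + 4)·f(k) = k + 11/2.
d = 3 from the (1,1,1) case.
Solving with deg f ≤ 3: f(k) = k*(2*k**2 + 12*k + 19)/6.
So s_k = (B(k−1)f/C)·t_k = (k*(k + 4)*(2*k**2 + 12*k + 19)/(3*(2*k + 11)))·t_k = k*(-2*k**2 - 12*k - 19)/(3*(k + 1)*(k + 2)*(k + 3)).
Verify: (-2*k - 11)/(k**4 + 10*k**3 + 35*k**2 + 50*k + 24) matches t_k.
Evaluate: s_(n+1) = (-2*n**3 - 18*n**2 - 49*n - 33)/(3*(n**3 + 9*n**2 + 26*n + 24)); subtract s_(2) = -17/30 ⇒ S(n) = (-n**3 - 9*n**2 - 16*n + 26)/(10*(n**3 + 9*n**2 + 26*n + 24)).

S(n) = (-n**3 - 9*n**2 - 16*n + 26)/(10*(n**3 + 9*n**2 + 26*n + 24))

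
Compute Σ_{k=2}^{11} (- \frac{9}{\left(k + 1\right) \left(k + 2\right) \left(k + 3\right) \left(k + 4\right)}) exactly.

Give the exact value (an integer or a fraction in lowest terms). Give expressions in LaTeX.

Σ = -89/1820

r(k) = (k + 1)/(k + 5) after simplifying.
Normal form (A,B,C) = (k + 1, k + 5, 1).
Solve (k + 1)·f(k+1) − (k + 4)·f(k) = 1.
deg f ≤ 3 (via 1,1,0).
Solve for f: f(k) = k*(k**2 + 6*k + 11)/18 (degree 3 ≤ 3).
Certificate R = B(k−1)f/C = k*(k + 4)*(k**2 + 6*k + 11)/18 gives s_k = k*(-k**2 - 6*k - 11)/(2*(k + 1)*(k + 2)*(k + 3)).
Δs = -9/(k**4 + 10*k**3 + 35*k**2 + 50*k + 24), as required.
Telescoping: Σ = s_(12) − s_(2) = -227/455 − (-9/20) = -89/1820.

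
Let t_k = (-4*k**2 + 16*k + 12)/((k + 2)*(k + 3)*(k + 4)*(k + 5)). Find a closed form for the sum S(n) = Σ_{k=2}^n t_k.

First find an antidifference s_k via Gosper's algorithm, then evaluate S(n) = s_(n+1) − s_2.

S(n) = (-n**3 + 12*n**2 + 13*n - 24)/(6*(n**3 + 12*n**2 + 47*n + 60))

r(k) = (k**3 - 10*k - 12)/(k**3 + 2*k**2 - 27*k - 18) after simplifying.
A = k + 2, B = k + 6, C = k**2 - 4*k - 3.
Need (k + 2)·f(k+1) − (k + 5)·f(k) = k**2 - 4*k - 3.
d = 3 from the (1,1,2) case.
Coefficient equations give f(k) = -k*(2*k + 1)/2.
R(k) = B(k−1)·f(k)/C(k) = -k*(k + 5)*(2*k + 1)/(2*(k**2 - 4*k - 3)); s_k = R·t_k = 2*k*(2*k + 1)/((k + 2)*(k + 3)*(k + 4)).
s_(k+1) − s_k = 4*(-k**2 + 4*k + 3)/(k**4 + 14*k**3 + 71*k**2 + 154*k + 120) = t_k.
Evaluate: s_(n+1) = 2*(2*n**2 + 5*n + 3)/(n**3 + 12*n**2 + 47*n + 60); subtract s_(2) = 1/6 ⇒ S(n) = (-n**3 + 12*n**2 + 13*n - 24)/(6*(n**3 + 12*n**2 + 47*n + 60)).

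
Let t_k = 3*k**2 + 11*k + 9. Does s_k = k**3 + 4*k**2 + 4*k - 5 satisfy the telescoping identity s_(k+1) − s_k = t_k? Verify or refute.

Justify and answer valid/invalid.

s_(k+1) = k**3 + 7*k**2 + 15*k + 4
s_(k+1) − s_k = 3*k**2 + 11*k + 9
(s_(k+1) − s_k) − t_k = 0

valid; difference matches t_k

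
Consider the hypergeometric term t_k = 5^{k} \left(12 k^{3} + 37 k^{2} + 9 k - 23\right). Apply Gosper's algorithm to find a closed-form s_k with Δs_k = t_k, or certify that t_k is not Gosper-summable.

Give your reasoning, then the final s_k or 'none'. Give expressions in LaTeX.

s_k = 5^{k} \left(3 k^{3} - 2 k^{2} - 4 k - 2\right)

t_(k+1)/t_k = 5*(12*k**3 + 73*k**2 + 119*k + 35)/(12*k**3 + 37*k**2 + 9*k - 23).
So A=5 and B=1, with C=k**3 + 37*k**2/12 + 3*k/4 - 23/12.
f must satisfy (5)·f(k+1) − (1)·f(k) = k**3 + 37*k**2/12 + 3*k/4 - 23/12.
Degrees (0,0,3) ⇒ d ≤ 3.
A polynomial solution: f(k) = (3*k**3 - 2*k**2 - 4*k - 2)/12.
Then R = B(k−1)f/C = (3*k**3 - 2*k**2 - 4*k - 2)/(12*k**3 + 37*k**2 + 9*k - 23), so s_k = R(k)·t_k = 5**k*(3*k**3 - 2*k**2 - 4*k - 2).
Δs = 5**k*(12*k**3 + 37*k**2 + 9*k - 23), as required.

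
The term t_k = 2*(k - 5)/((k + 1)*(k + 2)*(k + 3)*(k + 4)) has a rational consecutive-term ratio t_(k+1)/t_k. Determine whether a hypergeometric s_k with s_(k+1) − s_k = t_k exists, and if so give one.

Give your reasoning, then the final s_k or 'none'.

Ratio r(k) = (k - 4)*(k + 1)/((k - 5)*(k + 5)).
Take A(k)=k + 1, B(k)=k + 5, C(k)=k - 5.
Need (k + 1)·f(k+1) − (k + 4)·f(k) = k - 5.
d = 3 from the (1,1,1) case.
Solving with deg f ≤ 3: f(k) = -k*(k**2 + 6*k + 13)/4.
R(k) = B(k−1)·f(k)/C(k) = -k*(k + 4)*(k**2 + 6*k + 13)/(4*(k - 5)); s_k = R·t_k = k*(-k**2 - 6*k - 13)/(2*(k + 1)*(k + 2)*(k + 3)).
Verify: 2*(k - 5)/(k**4 + 10*k**3 + 35*k**2 + 50*k + 24) matches t_k.

s_k = k*(-k**2 - 6*k - 13)/(2*(k + 1)*(k + 2)*(k + 3))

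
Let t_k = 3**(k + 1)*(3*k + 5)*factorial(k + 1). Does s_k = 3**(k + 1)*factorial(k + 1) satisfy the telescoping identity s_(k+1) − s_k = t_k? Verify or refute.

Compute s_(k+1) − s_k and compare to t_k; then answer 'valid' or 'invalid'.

Valid: the claim telescopes to t_k.

s_(k+1) = 3**(k + 2)*factorial(k + 2)
s_(k+1) − s_k = 3**(k + 1)*(3*k + 5)*factorial(k + 1)
(s_(k+1) − s_k) − t_k = 0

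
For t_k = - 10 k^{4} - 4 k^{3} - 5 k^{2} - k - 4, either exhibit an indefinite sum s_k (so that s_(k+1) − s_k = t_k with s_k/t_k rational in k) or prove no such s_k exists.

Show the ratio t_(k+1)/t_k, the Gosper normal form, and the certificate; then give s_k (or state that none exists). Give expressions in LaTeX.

s_k = k \left(- 2 k^{4} + 4 k^{3} - 3 k^{2} + k - 4\right)

The ratio is (10*k**4 + 44*k**3 + 77*k**2 + 63*k + 24)/(10*k**4 + 4*k**3 + 5*k**2 + k + 4).
Factor: A=1; B=1; C=k**4 + 2*k**3/5 + k**2/2 + k/10 + 2/5.
Need (1)·f(k+1) − (1)·f(k) = k**4 + 2*k**3/5 + k**2/2 + k/10 + 2/5.
Bound: deg f ≤ 5.
Solving with deg f ≤ 5: f(k) = k*(2*k**4 - 4*k**3 + 3*k**2 - k + 4)/10.
Get s_k = R·t_k = k*(-2*k**4 + 4*k**3 - 3*k**2 + k - 4) with R(k) = B(k−1)f(k)/C(k) = k*(2*k**4 - 4*k**3 + 3*k**2 - k + 4)/(10*k**4 + 4*k**3 + 5*k**2 + k + 4).
s_(k+1) − s_k = -10*k**4 - 4*k**3 - 5*k**2 - k - 4 = t_k.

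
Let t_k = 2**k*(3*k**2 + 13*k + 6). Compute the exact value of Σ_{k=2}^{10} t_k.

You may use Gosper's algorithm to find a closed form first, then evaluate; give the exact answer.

Σ = 761808

Step 1: r(k) = 2*(3*k**2 + 19*k + 22)/(3*k**2 + 13*k + 6).
Factor: A=2; B=1; C=k**2 + 13*k/3 + 2.
Solve (2)·f(k+1) − (1)·f(k) = k**2 + 13*k/3 + 2.
deg f ≤ 2 (via 0,0,2).
Match coefficients ⇒ f(k) = (k + 1)*(3*k - 2)/3.
So s_k = (B(k−1)f/C)·t_k = ((k + 1)*(3*k - 2)/(3*k**2 + 13*k + 6))·t_k = 2**k*(3*k**2 + k - 2).
Check: Δs_k = 2**k*(3*k**2 + 13*k + 6). ✓
Σ_(k=2)^(10) t_k = s_(11) − s_(2) = 761856 − (48) = 761808.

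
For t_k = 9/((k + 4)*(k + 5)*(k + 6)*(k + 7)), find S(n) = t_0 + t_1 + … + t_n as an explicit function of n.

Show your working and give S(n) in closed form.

S(n) = (n**3 + 18*n**2 + 107*n + 90)/(40*(n**3 + 18*n**2 + 107*n + 210))

Step 1: r(k) = (k + 4)/(k + 8).
Gosper form: A/B · C(k+1)/C(k) with A=k + 4, B=k + 8, C=1.
Need (k + 4)·f(k+1) − (k + 7)·f(k) = 1.
deg f ≤ 3 (via 1,1,0).
Match coefficients ⇒ f(k) = k*(k**2 + 15*k + 74)/360.
Get s_k = R·t_k = k*(k**2 + 15*k + 74)/(40*(k + 4)*(k + 5)*(k + 6)) with R(k) = B(k−1)f(k)/C(k) = k*(k + 7)*(k**2 + 15*k + 74)/360.
s_(k+1) − s_k = 9/(k**4 + 22*k**3 + 179*k**2 + 638*k + 840) = t_k.
Evaluate: s_(n+1) = (n**3 + 18*n**2 + 107*n + 90)/(40*(n**3 + 18*n**2 + 107*n + 210)); subtract s_(0) = 0 ⇒ S(n) = (n**3 + 18*n**2 + 107*n + 90)/(40*(n**3 + 18*n**2 + 107*n + 210)).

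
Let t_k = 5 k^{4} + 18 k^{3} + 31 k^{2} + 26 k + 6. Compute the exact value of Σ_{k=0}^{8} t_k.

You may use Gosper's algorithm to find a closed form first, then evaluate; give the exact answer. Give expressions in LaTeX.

Compute t_(k+1)/t_k: get (5*k**4 + 38*k**3 + 115*k**2 + 162*k + 86)/(5*k**4 + 18*k**3 + 31*k**2 + 26*k + 6).
So A=1 and B=1, with C=k**4 + 18*k**3/5 + 31*k**2/5 + 26*k/5 + 6/5.
Key eq: (1)·f(k+1) = (1)·f(k) + (k**4 + 18*k**3/5 + 31*k**2/5 + 26*k/5 + 6/5).
d = 5 from the (0,0,4) case.
Match coefficients ⇒ f(k) = k*(k**4 + 2*k**3 + 3*k**2 + 2*k - 2)/5.
Get s_k = R·t_k = k*(k**4 + 2*k**3 + 3*k**2 + 2*k - 2) with R(k) = B(k−1)f(k)/C(k) = k*(k**4 + 2*k**3 + 3*k**2 + 2*k - 2)/(5*k**4 + 18*k**3 + 31*k**2 + 26*k + 6).
Δs = 5*k**4 + 18*k**3 + 31*k**2 + 26*k + 6, as required.
Sum = s_(9) − s_(0); s_(9) = 74502, s_(0) = 0 ⇒ 74502.

Σ = 74502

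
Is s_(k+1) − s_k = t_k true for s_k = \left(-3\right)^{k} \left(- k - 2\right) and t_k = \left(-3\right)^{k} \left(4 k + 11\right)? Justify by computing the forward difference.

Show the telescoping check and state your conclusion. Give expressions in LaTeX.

s_(k+1) = 3*(-3)**k*(k + 3)
s_(k+1) − s_k = (-3)**k*(4*k + 11)
(s_(k+1) − s_k) − t_k = 0

Valid: the claim telescopes to t_k.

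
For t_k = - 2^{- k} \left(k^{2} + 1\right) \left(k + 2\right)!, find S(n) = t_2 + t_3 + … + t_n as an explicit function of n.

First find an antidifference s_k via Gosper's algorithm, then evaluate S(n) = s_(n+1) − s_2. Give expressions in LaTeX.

The ratio is (k + 3)*((k + 1)**2 + 1)/(2*(k**2 + 1)).
A = k/2 + 3/2, B = 1, C = k**2 + 1.
Set up (k/2 + 3/2)·f(k+1) − (1)·f(k) − (k**2 + 1) = 0.
d = 1 from the (1,0,2) case.
Match coefficients ⇒ f(k) = 2*(k - 2).
Then R = B(k−1)f/C = 2*(k - 2)/(k**2 + 1), so s_k = R(k)·t_k = -2**(1 - k)*(k - 2)*factorial(k + 2).
Δs = -(k**2 + 1)*factorial(k + 2)/2**k, as required.
Telescope: S(n) = s_(n+1) − s_(2) = -(n - 1)*factorial(n + 3)/2**n − (0) = -(n - 1)*factorial(n + 3)/2**n.

S(n) = - 2^{- n} \left(n - 1\right) \left(n + 3\right)!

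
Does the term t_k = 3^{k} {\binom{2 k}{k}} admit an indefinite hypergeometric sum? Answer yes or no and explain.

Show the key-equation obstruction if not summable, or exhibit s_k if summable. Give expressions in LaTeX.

Step 1: r(k) = 6*(2*k + 1)/(k + 1).
Factor: A=12*k + 6; B=k + 1; C=1.
Key eq: (12*k + 6)·f(k+1) = (k)·f(k) + (1).
Bound: deg f ≤ -1.
deg f ≤ -1 is impossible — no certificate.

No; the degree bound rules out any f.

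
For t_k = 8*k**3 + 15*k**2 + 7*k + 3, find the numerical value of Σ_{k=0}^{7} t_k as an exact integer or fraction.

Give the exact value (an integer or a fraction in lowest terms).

r(k) = (8*k**3 + 39*k**2 + 61*k + 33)/(8*k**3 + 15*k**2 + 7*k + 3) after simplifying.
Factor: A=1; B=1; C=k**3 + 15*k**2/8 + 7*k/8 + 3/8.
Set up (1)·f(k+1) − (1)·f(k) − (k**3 + 15*k**2/8 + 7*k/8 + 3/8) = 0.
From deg A=0, deg B=0, deg C=3: d=4.
Solve for f: f(k) = k*(2*k**3 + k**2 - 2*k + 2)/8 (degree 4 ≤ 4).
Certificate R = B(k−1)f/C = k*(2*k**3 + k**2 - 2*k + 2)/(8*k**3 + 15*k**2 + 7*k + 3) gives s_k = k*(2*k**3 + k**2 - 2*k + 2).
Verify: 8*k**3 + 15*k**2 + 7*k + 3 matches t_k.
Evaluate s at k=8 and k=0: 8592 and 0; difference 8592.

Σ = 8592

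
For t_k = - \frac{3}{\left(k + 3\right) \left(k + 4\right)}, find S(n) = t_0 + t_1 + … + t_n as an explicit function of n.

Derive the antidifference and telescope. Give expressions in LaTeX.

Step 1: r(k) = (k + 3)/(k + 5).
A = k + 3, B = k + 5, C = 1.
Need (k + 3)·f(k+1) − (k + 4)·f(k) = 1.
deg f ≤ 1 (via 1,1,0).
A polynomial solution: f(k) = k/3.
Certificate R = B(k−1)f/C = k*(k + 4)/3 gives s_k = -k/(k + 3).
s_(k+1) − s_k = -3/(k**2 + 7*k + 12) = t_k.
Σ_(k=0)^n t_k = s_(n+1) − s_(0) = ((-n - 1)/(n + 4)) − (0), i.e. (-n - 1)/(n + 4).

S(n) = \frac{- n - 1}{n + 4}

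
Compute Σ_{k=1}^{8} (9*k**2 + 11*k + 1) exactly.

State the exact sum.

Σ = 2240

Step 1: r(k) = (9*k**2 + 29*k + 21)/(9*k**2 + 11*k + 1).
Normal form (A,B,C) = (1, 1, k**2 + 11*k/9 + 1/9).
Key eq: (1)·f(k+1) = (1)·f(k) + (k**2 + 11*k/9 + 1/9).
From deg A=0, deg B=0, deg C=2: d=3.
Match coefficients ⇒ f(k) = k*(3*k**2 + k - 3)/9.
Certificate R = B(k−1)f/C = k*(3*k**2 + k - 3)/(9*k**2 + 11*k + 1) gives s_k = k*(3*k**2 + k - 3).
Verify: 9*k**2 + 11*k + 1 matches t_k.
Telescoping: Σ = s_(9) − s_(1) = 2241 − (1) = 2240.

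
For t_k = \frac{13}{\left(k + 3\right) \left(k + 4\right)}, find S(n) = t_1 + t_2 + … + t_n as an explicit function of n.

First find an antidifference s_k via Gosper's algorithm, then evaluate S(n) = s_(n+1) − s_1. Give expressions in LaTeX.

Compute t_(k+1)/t_k: get (k + 3)/(k + 5).
Normal form (A,B,C) = (k + 3, k + 5, 1).
f must satisfy (k + 3)·f(k+1) − (k + 4)·f(k) = 1.
d = 1 from the (1,1,0) case.
Solving with deg f ≤ 1: f(k) = k/3.
So s_k = (B(k−1)f/C)·t_k = (k*(k + 4)/3)·t_k = 13*k/(3*(k + 3)).
s_(k+1) − s_k = 13/(k**2 + 7*k + 12) = t_k.
s_(n+1) = 13*(n + 1)/(3*(n + 4)) and s_(1) = 13/12, so S(n) = 13*n/(4*(n + 4)).

S(n) = \frac{13 n}{4 \left(n + 4\right)}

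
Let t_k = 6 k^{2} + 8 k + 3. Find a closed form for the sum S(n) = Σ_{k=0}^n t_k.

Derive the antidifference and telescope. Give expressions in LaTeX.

S(n) = 2 n^{3} + 7 n^{2} + 8 n + 3

The ratio is (6*k**2 + 20*k + 17)/(6*k**2 + 8*k + 3).
Normal form (A,B,C) = (1, 1, k**2 + 4*k/3 + 1/2).
f must satisfy (1)·f(k+1) − (1)·f(k) = k**2 + 4*k/3 + 1/2.
deg f ≤ 3 (via 0,0,2).
Solve for f: f(k) = k**2*(2*k + 1)/6 (degree 3 ≤ 3).
So s_k = (B(k−1)f/C)·t_k = (k**2*(2*k + 1)/(6*k**2 + 8*k + 3))·t_k = k**2*(2*k + 1).
Check: Δs_k = 6*k**2 + 8*k + 3. ✓
Telescope: S(n) = s_(n+1) − s_(0) = 2*n**3 + 7*n**2 + 8*n + 3 − (0) = 2*n**3 + 7*n**2 + 8*n + 3.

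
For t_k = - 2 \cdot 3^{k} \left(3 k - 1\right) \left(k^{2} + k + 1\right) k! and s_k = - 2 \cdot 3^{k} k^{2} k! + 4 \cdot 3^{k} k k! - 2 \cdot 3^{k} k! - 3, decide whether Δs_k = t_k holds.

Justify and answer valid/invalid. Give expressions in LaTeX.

valid (s_(k+1) − s_k reduces to t_k)

s_(k+1) = -6*3**k*k**3*factorial(k) - 6*3**k*k**2*factorial(k) - 3
s_(k+1) − s_k = -2*3**k*(3*k - 1)*(k**2 + k + 1)*factorial(k)
(s_(k+1) − s_k) − t_k = 0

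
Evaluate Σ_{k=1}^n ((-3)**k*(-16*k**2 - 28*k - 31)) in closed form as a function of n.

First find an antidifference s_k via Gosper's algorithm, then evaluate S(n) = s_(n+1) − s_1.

S(n) = -12*(-3)**n*n**2 - 27*(-3)**n*n - 27*(-3)**n + 27

Ratio r(k) = 3*(-16*k**2 - 60*k - 75)/(16*k**2 + 28*k + 31).
Take A(k)=-3, B(k)=1, C(k)=k**2 + 7*k/4 + 31/16.
f must satisfy (-3)·f(k+1) − (1)·f(k) = k**2 + 7*k/4 + 31/16.
deg f ≤ 2 (via 0,0,2).
A polynomial solution: f(k) = -(4*k**2 + k + 4)/16.
So s_k = (B(k−1)f/C)·t_k = (-(4*k**2 + k + 4)/(16*k**2 + 28*k + 31))·t_k = (-3)**k*(4*k**2 + k + 4).
Δs = (-3)**k*(-16*k**2 - 28*k - 31), as required.
Evaluate: s_(n+1) = (-3)**(n + 1)*(4*n**2 + 9*n + 9); subtract s_(1) = -27 ⇒ S(n) = -12*(-3)**n*n**2 - 27*(-3)**n*n - 27*(-3)**n + 27.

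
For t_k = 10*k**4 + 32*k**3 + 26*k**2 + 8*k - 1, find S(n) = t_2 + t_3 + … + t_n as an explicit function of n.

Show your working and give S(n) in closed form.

r(k) = (10*k**4 + 72*k**3 + 182*k**2 + 196*k + 75)/(10*k**4 + 32*k**3 + 26*k**2 + 8*k - 1) after simplifying.
So A=1 and B=1, with C=k**4 + 16*k**3/5 + 13*k**2/5 + 4*k/5 - 1/10.
Set up (1)·f(k+1) − (1)·f(k) − (k**4 + 16*k**3/5 + 13*k**2/5 + 4*k/5 - 1/10) = 0.
Bound: deg f ≤ 5.
Match coefficients ⇒ f(k) = k*(2*k**4 + 3*k**3 - 4*k**2 - k - 1)/10.
R(k) = B(k−1)·f(k)/C(k) = k*(2*k**4 + 3*k**3 - 4*k**2 - k - 1)/(10*k**4 + 32*k**3 + 26*k**2 + 8*k - 1); s_k = R·t_k = k*(2*k**4 + 3*k**3 - 4*k**2 - k - 1).
Check: Δs_k = 10*k**4 + 32*k**3 + 26*k**2 + 8*k - 1. ✓
Σ_(k=2)^n t_k = s_(n+1) − s_(2) = (2*n**5 + 13*n**4 + 28*n**3 + 25*n**2 + 7*n - 1) − (74), i.e. 2*n**5 + 13*n**4 + 28*n**3 + 25*n**2 + 7*n - 75.

S(n) = 2*n**5 + 13*n**4 + 28*n**3 + 25*n**2 + 7*n - 75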